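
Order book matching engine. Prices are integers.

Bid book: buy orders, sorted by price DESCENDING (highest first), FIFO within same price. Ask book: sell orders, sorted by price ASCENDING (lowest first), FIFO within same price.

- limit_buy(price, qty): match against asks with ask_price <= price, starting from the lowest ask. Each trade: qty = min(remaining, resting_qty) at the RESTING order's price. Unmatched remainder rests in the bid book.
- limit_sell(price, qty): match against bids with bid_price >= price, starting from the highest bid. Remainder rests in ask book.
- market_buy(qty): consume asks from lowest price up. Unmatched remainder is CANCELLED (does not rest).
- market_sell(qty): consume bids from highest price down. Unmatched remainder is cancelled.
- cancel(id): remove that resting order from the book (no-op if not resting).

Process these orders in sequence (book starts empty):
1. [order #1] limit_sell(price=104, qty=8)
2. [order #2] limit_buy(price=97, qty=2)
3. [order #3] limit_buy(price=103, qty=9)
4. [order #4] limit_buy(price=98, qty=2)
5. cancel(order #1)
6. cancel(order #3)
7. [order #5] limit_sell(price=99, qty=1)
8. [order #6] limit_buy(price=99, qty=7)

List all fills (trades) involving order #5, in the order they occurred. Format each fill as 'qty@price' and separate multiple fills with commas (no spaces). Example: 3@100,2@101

Answer: 1@99

Derivation:
After op 1 [order #1] limit_sell(price=104, qty=8): fills=none; bids=[-] asks=[#1:8@104]
After op 2 [order #2] limit_buy(price=97, qty=2): fills=none; bids=[#2:2@97] asks=[#1:8@104]
After op 3 [order #3] limit_buy(price=103, qty=9): fills=none; bids=[#3:9@103 #2:2@97] asks=[#1:8@104]
After op 4 [order #4] limit_buy(price=98, qty=2): fills=none; bids=[#3:9@103 #4:2@98 #2:2@97] asks=[#1:8@104]
After op 5 cancel(order #1): fills=none; bids=[#3:9@103 #4:2@98 #2:2@97] asks=[-]
After op 6 cancel(order #3): fills=none; bids=[#4:2@98 #2:2@97] asks=[-]
After op 7 [order #5] limit_sell(price=99, qty=1): fills=none; bids=[#4:2@98 #2:2@97] asks=[#5:1@99]
After op 8 [order #6] limit_buy(price=99, qty=7): fills=#6x#5:1@99; bids=[#6:6@99 #4:2@98 #2:2@97] asks=[-]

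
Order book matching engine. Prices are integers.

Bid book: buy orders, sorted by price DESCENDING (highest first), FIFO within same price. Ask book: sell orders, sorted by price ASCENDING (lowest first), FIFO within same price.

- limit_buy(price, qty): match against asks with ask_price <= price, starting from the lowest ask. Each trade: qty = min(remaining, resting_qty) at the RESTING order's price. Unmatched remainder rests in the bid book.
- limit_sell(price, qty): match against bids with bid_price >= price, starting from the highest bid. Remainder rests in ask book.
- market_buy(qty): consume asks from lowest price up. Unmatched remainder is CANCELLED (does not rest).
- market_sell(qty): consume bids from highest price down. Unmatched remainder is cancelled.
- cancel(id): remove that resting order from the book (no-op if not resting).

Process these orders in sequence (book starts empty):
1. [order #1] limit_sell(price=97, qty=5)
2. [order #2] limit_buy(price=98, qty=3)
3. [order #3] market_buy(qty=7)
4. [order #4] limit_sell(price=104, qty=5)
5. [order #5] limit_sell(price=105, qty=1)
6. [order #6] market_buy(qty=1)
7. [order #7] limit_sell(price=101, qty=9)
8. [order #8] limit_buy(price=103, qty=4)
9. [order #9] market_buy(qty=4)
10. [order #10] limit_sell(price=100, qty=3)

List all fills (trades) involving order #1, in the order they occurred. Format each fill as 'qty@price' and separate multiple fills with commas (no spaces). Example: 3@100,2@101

Answer: 3@97,2@97

Derivation:
After op 1 [order #1] limit_sell(price=97, qty=5): fills=none; bids=[-] asks=[#1:5@97]
After op 2 [order #2] limit_buy(price=98, qty=3): fills=#2x#1:3@97; bids=[-] asks=[#1:2@97]
After op 3 [order #3] market_buy(qty=7): fills=#3x#1:2@97; bids=[-] asks=[-]
After op 4 [order #4] limit_sell(price=104, qty=5): fills=none; bids=[-] asks=[#4:5@104]
After op 5 [order #5] limit_sell(price=105, qty=1): fills=none; bids=[-] asks=[#4:5@104 #5:1@105]
After op 6 [order #6] market_buy(qty=1): fills=#6x#4:1@104; bids=[-] asks=[#4:4@104 #5:1@105]
After op 7 [order #7] limit_sell(price=101, qty=9): fills=none; bids=[-] asks=[#7:9@101 #4:4@104 #5:1@105]
After op 8 [order #8] limit_buy(price=103, qty=4): fills=#8x#7:4@101; bids=[-] asks=[#7:5@101 #4:4@104 #5:1@105]
After op 9 [order #9] market_buy(qty=4): fills=#9x#7:4@101; bids=[-] asks=[#7:1@101 #4:4@104 #5:1@105]
After op 10 [order #10] limit_sell(price=100, qty=3): fills=none; bids=[-] asks=[#10:3@100 #7:1@101 #4:4@104 #5:1@105]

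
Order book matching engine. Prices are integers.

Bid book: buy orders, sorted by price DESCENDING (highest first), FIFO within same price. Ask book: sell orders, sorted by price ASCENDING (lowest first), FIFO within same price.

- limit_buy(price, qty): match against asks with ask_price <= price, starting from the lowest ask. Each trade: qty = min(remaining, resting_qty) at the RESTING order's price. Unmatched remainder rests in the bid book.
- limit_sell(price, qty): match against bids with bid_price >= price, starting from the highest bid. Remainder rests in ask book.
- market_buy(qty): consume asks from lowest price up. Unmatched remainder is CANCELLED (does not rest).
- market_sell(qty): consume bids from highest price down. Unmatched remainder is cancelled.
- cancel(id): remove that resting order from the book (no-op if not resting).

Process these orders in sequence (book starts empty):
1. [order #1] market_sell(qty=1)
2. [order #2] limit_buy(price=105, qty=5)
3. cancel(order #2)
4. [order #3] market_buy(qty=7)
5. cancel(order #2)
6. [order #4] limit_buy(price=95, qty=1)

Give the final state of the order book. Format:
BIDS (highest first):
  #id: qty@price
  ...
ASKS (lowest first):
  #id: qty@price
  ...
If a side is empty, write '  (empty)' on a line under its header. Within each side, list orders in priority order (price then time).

After op 1 [order #1] market_sell(qty=1): fills=none; bids=[-] asks=[-]
After op 2 [order #2] limit_buy(price=105, qty=5): fills=none; bids=[#2:5@105] asks=[-]
After op 3 cancel(order #2): fills=none; bids=[-] asks=[-]
After op 4 [order #3] market_buy(qty=7): fills=none; bids=[-] asks=[-]
After op 5 cancel(order #2): fills=none; bids=[-] asks=[-]
After op 6 [order #4] limit_buy(price=95, qty=1): fills=none; bids=[#4:1@95] asks=[-]

Answer: BIDS (highest first):
  #4: 1@95
ASKS (lowest first):
  (empty)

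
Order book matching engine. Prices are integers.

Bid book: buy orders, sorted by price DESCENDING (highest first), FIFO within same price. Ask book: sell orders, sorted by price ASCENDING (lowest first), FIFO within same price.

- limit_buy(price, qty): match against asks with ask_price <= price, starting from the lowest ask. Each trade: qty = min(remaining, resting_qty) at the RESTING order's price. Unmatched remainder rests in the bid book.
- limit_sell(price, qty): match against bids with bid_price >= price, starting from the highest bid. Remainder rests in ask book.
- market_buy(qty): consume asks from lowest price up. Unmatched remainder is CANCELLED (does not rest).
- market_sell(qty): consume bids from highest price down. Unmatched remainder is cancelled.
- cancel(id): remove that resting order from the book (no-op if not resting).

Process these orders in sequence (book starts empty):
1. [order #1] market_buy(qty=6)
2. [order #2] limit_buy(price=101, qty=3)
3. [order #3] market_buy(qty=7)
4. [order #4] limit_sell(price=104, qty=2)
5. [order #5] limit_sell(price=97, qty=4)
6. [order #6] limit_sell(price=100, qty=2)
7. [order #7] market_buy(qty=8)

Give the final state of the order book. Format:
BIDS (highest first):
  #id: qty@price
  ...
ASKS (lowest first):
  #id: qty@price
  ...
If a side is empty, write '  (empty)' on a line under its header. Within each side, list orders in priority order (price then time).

Answer: BIDS (highest first):
  (empty)
ASKS (lowest first):
  (empty)

Derivation:
After op 1 [order #1] market_buy(qty=6): fills=none; bids=[-] asks=[-]
After op 2 [order #2] limit_buy(price=101, qty=3): fills=none; bids=[#2:3@101] asks=[-]
After op 3 [order #3] market_buy(qty=7): fills=none; bids=[#2:3@101] asks=[-]
After op 4 [order #4] limit_sell(price=104, qty=2): fills=none; bids=[#2:3@101] asks=[#4:2@104]
After op 5 [order #5] limit_sell(price=97, qty=4): fills=#2x#5:3@101; bids=[-] asks=[#5:1@97 #4:2@104]
After op 6 [order #6] limit_sell(price=100, qty=2): fills=none; bids=[-] asks=[#5:1@97 #6:2@100 #4:2@104]
After op 7 [order #7] market_buy(qty=8): fills=#7x#5:1@97 #7x#6:2@100 #7x#4:2@104; bids=[-] asks=[-]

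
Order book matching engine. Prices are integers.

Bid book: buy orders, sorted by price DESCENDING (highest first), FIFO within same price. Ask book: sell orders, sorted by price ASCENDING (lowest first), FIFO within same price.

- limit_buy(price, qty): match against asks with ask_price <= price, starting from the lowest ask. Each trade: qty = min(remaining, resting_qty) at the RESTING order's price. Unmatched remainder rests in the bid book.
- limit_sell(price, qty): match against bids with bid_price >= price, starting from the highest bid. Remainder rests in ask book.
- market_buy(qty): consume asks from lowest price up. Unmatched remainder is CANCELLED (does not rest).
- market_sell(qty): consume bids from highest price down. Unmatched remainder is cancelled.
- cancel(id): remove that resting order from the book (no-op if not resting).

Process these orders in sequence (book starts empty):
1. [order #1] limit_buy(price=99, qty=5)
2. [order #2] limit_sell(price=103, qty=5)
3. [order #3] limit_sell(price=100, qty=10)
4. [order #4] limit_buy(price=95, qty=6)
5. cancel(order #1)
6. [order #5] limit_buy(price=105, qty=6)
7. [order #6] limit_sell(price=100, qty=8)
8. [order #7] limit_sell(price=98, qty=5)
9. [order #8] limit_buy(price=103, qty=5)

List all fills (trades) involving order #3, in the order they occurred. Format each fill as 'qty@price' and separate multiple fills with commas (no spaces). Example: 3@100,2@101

After op 1 [order #1] limit_buy(price=99, qty=5): fills=none; bids=[#1:5@99] asks=[-]
After op 2 [order #2] limit_sell(price=103, qty=5): fills=none; bids=[#1:5@99] asks=[#2:5@103]
After op 3 [order #3] limit_sell(price=100, qty=10): fills=none; bids=[#1:5@99] asks=[#3:10@100 #2:5@103]
After op 4 [order #4] limit_buy(price=95, qty=6): fills=none; bids=[#1:5@99 #4:6@95] asks=[#3:10@100 #2:5@103]
After op 5 cancel(order #1): fills=none; bids=[#4:6@95] asks=[#3:10@100 #2:5@103]
After op 6 [order #5] limit_buy(price=105, qty=6): fills=#5x#3:6@100; bids=[#4:6@95] asks=[#3:4@100 #2:5@103]
After op 7 [order #6] limit_sell(price=100, qty=8): fills=none; bids=[#4:6@95] asks=[#3:4@100 #6:8@100 #2:5@103]
After op 8 [order #7] limit_sell(price=98, qty=5): fills=none; bids=[#4:6@95] asks=[#7:5@98 #3:4@100 #6:8@100 #2:5@103]
After op 9 [order #8] limit_buy(price=103, qty=5): fills=#8x#7:5@98; bids=[#4:6@95] asks=[#3:4@100 #6:8@100 #2:5@103]

Answer: 6@100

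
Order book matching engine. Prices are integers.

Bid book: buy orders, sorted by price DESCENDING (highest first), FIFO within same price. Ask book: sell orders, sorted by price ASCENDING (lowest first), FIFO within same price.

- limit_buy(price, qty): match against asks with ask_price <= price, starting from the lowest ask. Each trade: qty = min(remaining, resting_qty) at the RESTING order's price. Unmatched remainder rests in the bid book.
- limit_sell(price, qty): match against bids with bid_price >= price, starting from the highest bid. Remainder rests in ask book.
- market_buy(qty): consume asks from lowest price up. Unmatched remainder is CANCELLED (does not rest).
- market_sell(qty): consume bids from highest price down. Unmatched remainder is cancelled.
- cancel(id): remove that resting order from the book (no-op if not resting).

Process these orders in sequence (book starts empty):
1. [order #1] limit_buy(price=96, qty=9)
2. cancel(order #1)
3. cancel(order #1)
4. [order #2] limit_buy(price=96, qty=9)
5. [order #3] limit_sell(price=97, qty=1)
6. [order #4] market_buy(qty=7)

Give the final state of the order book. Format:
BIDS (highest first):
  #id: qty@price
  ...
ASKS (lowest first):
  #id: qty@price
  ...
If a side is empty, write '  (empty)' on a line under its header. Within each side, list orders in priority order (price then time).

After op 1 [order #1] limit_buy(price=96, qty=9): fills=none; bids=[#1:9@96] asks=[-]
After op 2 cancel(order #1): fills=none; bids=[-] asks=[-]
After op 3 cancel(order #1): fills=none; bids=[-] asks=[-]
After op 4 [order #2] limit_buy(price=96, qty=9): fills=none; bids=[#2:9@96] asks=[-]
After op 5 [order #3] limit_sell(price=97, qty=1): fills=none; bids=[#2:9@96] asks=[#3:1@97]
After op 6 [order #4] market_buy(qty=7): fills=#4x#3:1@97; bids=[#2:9@96] asks=[-]

Answer: BIDS (highest first):
  #2: 9@96
ASKS (lowest first):
  (empty)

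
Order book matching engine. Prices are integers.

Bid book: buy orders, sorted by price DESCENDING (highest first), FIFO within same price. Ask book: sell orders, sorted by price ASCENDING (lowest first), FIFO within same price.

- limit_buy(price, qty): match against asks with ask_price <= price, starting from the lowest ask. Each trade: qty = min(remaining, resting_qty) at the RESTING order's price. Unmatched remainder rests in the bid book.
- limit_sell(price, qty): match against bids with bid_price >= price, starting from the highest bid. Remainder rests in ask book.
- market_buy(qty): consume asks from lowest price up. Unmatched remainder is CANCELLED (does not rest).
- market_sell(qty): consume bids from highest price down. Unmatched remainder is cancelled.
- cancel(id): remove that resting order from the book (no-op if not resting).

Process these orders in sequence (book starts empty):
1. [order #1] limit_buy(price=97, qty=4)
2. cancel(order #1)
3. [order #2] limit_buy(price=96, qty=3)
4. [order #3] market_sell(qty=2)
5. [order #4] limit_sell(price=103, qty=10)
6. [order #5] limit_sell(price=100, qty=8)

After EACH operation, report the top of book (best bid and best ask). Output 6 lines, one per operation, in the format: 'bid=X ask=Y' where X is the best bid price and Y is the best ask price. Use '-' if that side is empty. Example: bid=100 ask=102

Answer: bid=97 ask=-
bid=- ask=-
bid=96 ask=-
bid=96 ask=-
bid=96 ask=103
bid=96 ask=100

Derivation:
After op 1 [order #1] limit_buy(price=97, qty=4): fills=none; bids=[#1:4@97] asks=[-]
After op 2 cancel(order #1): fills=none; bids=[-] asks=[-]
After op 3 [order #2] limit_buy(price=96, qty=3): fills=none; bids=[#2:3@96] asks=[-]
After op 4 [order #3] market_sell(qty=2): fills=#2x#3:2@96; bids=[#2:1@96] asks=[-]
After op 5 [order #4] limit_sell(price=103, qty=10): fills=none; bids=[#2:1@96] asks=[#4:10@103]
After op 6 [order #5] limit_sell(price=100, qty=8): fills=none; bids=[#2:1@96] asks=[#5:8@100 #4:10@103]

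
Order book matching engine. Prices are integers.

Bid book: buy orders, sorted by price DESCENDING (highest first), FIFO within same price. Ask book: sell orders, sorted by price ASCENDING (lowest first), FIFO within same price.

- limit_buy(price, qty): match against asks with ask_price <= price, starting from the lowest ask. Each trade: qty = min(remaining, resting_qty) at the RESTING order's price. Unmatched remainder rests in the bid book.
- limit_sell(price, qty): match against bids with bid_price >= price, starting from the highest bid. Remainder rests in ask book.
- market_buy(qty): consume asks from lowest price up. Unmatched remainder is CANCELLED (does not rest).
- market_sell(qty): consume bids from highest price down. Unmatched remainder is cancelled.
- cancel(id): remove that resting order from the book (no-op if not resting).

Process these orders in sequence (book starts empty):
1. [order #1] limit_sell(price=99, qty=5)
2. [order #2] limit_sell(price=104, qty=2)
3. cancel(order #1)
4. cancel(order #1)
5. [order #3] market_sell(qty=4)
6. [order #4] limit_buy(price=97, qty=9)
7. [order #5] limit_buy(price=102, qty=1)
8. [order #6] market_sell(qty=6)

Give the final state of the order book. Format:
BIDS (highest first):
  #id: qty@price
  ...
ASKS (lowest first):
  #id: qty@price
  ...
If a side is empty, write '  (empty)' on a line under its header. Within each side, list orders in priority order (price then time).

After op 1 [order #1] limit_sell(price=99, qty=5): fills=none; bids=[-] asks=[#1:5@99]
After op 2 [order #2] limit_sell(price=104, qty=2): fills=none; bids=[-] asks=[#1:5@99 #2:2@104]
After op 3 cancel(order #1): fills=none; bids=[-] asks=[#2:2@104]
After op 4 cancel(order #1): fills=none; bids=[-] asks=[#2:2@104]
After op 5 [order #3] market_sell(qty=4): fills=none; bids=[-] asks=[#2:2@104]
After op 6 [order #4] limit_buy(price=97, qty=9): fills=none; bids=[#4:9@97] asks=[#2:2@104]
After op 7 [order #5] limit_buy(price=102, qty=1): fills=none; bids=[#5:1@102 #4:9@97] asks=[#2:2@104]
After op 8 [order #6] market_sell(qty=6): fills=#5x#6:1@102 #4x#6:5@97; bids=[#4:4@97] asks=[#2:2@104]

Answer: BIDS (highest first):
  #4: 4@97
ASKS (lowest first):
  #2: 2@104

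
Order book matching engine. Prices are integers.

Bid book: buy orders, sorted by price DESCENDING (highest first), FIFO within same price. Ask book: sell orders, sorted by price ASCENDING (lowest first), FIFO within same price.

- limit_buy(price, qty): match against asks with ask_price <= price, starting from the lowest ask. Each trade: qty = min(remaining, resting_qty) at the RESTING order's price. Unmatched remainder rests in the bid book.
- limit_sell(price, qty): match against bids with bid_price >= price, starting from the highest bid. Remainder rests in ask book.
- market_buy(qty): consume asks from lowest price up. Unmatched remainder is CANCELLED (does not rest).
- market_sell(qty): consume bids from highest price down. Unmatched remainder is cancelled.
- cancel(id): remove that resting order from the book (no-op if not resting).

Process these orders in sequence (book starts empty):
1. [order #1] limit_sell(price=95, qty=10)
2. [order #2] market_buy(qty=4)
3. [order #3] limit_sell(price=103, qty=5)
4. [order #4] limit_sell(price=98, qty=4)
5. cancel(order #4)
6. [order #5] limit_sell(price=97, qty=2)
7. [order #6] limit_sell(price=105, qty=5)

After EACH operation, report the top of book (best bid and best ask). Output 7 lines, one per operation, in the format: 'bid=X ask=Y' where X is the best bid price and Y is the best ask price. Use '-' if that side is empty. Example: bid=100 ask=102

After op 1 [order #1] limit_sell(price=95, qty=10): fills=none; bids=[-] asks=[#1:10@95]
After op 2 [order #2] market_buy(qty=4): fills=#2x#1:4@95; bids=[-] asks=[#1:6@95]
After op 3 [order #3] limit_sell(price=103, qty=5): fills=none; bids=[-] asks=[#1:6@95 #3:5@103]
After op 4 [order #4] limit_sell(price=98, qty=4): fills=none; bids=[-] asks=[#1:6@95 #4:4@98 #3:5@103]
After op 5 cancel(order #4): fills=none; bids=[-] asks=[#1:6@95 #3:5@103]
After op 6 [order #5] limit_sell(price=97, qty=2): fills=none; bids=[-] asks=[#1:6@95 #5:2@97 #3:5@103]
After op 7 [order #6] limit_sell(price=105, qty=5): fills=none; bids=[-] asks=[#1:6@95 #5:2@97 #3:5@103 #6:5@105]

Answer: bid=- ask=95
bid=- ask=95
bid=- ask=95
bid=- ask=95
bid=- ask=95
bid=- ask=95
bid=- ask=95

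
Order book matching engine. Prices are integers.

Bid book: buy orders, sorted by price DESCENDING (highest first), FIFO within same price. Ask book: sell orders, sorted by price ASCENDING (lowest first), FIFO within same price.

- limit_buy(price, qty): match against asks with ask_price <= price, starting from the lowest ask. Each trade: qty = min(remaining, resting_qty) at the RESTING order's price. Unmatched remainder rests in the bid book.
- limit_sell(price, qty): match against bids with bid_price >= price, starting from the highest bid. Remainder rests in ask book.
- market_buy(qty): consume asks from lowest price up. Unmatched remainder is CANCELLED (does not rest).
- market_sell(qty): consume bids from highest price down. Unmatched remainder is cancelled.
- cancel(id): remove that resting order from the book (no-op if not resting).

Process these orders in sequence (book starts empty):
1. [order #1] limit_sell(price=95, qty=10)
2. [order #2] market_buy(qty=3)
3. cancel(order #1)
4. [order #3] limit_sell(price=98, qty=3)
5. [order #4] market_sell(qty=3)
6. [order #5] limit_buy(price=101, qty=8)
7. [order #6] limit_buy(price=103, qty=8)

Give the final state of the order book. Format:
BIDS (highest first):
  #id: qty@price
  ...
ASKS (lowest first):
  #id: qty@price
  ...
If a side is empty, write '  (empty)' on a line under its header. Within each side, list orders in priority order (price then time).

Answer: BIDS (highest first):
  #6: 8@103
  #5: 5@101
ASKS (lowest first):
  (empty)

Derivation:
After op 1 [order #1] limit_sell(price=95, qty=10): fills=none; bids=[-] asks=[#1:10@95]
After op 2 [order #2] market_buy(qty=3): fills=#2x#1:3@95; bids=[-] asks=[#1:7@95]
After op 3 cancel(order #1): fills=none; bids=[-] asks=[-]
After op 4 [order #3] limit_sell(price=98, qty=3): fills=none; bids=[-] asks=[#3:3@98]
After op 5 [order #4] market_sell(qty=3): fills=none; bids=[-] asks=[#3:3@98]
After op 6 [order #5] limit_buy(price=101, qty=8): fills=#5x#3:3@98; bids=[#5:5@101] asks=[-]
After op 7 [order #6] limit_buy(price=103, qty=8): fills=none; bids=[#6:8@103 #5:5@101] asks=[-]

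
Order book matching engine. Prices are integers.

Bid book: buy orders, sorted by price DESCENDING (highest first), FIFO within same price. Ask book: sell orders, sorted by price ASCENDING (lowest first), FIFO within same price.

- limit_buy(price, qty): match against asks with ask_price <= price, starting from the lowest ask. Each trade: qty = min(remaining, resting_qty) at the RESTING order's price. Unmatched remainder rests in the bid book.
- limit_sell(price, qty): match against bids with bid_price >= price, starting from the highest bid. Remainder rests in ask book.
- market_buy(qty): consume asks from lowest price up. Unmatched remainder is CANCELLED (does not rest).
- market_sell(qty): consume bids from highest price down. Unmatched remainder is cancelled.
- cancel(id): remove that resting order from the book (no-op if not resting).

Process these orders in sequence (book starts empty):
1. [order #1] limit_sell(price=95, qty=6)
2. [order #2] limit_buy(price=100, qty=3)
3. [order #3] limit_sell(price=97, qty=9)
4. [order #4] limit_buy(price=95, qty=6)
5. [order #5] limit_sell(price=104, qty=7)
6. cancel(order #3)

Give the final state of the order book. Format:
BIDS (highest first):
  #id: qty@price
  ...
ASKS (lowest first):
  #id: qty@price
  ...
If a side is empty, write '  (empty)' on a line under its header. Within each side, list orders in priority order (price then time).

After op 1 [order #1] limit_sell(price=95, qty=6): fills=none; bids=[-] asks=[#1:6@95]
After op 2 [order #2] limit_buy(price=100, qty=3): fills=#2x#1:3@95; bids=[-] asks=[#1:3@95]
After op 3 [order #3] limit_sell(price=97, qty=9): fills=none; bids=[-] asks=[#1:3@95 #3:9@97]
After op 4 [order #4] limit_buy(price=95, qty=6): fills=#4x#1:3@95; bids=[#4:3@95] asks=[#3:9@97]
After op 5 [order #5] limit_sell(price=104, qty=7): fills=none; bids=[#4:3@95] asks=[#3:9@97 #5:7@104]
After op 6 cancel(order #3): fills=none; bids=[#4:3@95] asks=[#5:7@104]

Answer: BIDS (highest first):
  #4: 3@95
ASKS (lowest first):
  #5: 7@104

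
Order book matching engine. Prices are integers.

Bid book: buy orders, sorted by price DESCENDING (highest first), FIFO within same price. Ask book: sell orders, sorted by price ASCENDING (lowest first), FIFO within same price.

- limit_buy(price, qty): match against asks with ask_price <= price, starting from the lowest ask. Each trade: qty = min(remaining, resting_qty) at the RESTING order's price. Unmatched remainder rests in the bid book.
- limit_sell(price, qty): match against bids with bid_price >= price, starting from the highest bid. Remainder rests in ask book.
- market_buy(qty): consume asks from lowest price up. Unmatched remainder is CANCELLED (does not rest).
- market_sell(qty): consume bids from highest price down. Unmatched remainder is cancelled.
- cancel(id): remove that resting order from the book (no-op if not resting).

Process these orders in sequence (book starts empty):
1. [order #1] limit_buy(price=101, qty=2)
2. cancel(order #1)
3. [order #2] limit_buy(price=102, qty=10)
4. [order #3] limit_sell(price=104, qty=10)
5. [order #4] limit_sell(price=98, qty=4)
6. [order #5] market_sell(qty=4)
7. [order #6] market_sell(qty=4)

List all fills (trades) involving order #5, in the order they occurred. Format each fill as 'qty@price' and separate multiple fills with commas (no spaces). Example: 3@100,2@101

Answer: 4@102

Derivation:
After op 1 [order #1] limit_buy(price=101, qty=2): fills=none; bids=[#1:2@101] asks=[-]
After op 2 cancel(order #1): fills=none; bids=[-] asks=[-]
After op 3 [order #2] limit_buy(price=102, qty=10): fills=none; bids=[#2:10@102] asks=[-]
After op 4 [order #3] limit_sell(price=104, qty=10): fills=none; bids=[#2:10@102] asks=[#3:10@104]
After op 5 [order #4] limit_sell(price=98, qty=4): fills=#2x#4:4@102; bids=[#2:6@102] asks=[#3:10@104]
After op 6 [order #5] market_sell(qty=4): fills=#2x#5:4@102; bids=[#2:2@102] asks=[#3:10@104]
After op 7 [order #6] market_sell(qty=4): fills=#2x#6:2@102; bids=[-] asks=[#3:10@104]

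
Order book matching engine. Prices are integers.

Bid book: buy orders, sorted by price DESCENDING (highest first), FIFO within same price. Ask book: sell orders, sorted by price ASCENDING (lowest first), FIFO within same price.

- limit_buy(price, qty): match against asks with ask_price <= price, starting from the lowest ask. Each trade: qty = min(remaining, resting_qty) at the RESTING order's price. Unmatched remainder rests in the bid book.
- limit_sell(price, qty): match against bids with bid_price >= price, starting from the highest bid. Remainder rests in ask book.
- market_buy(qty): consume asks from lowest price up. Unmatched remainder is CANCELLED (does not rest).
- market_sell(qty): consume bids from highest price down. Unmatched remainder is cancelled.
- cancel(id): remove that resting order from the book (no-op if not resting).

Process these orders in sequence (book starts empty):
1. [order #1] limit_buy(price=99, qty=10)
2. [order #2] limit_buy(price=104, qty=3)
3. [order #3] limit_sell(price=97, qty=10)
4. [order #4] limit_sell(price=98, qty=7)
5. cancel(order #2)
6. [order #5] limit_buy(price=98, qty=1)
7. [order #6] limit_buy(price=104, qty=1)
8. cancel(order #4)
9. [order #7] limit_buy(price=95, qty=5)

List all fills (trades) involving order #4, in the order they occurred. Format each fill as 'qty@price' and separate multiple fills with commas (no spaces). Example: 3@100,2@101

After op 1 [order #1] limit_buy(price=99, qty=10): fills=none; bids=[#1:10@99] asks=[-]
After op 2 [order #2] limit_buy(price=104, qty=3): fills=none; bids=[#2:3@104 #1:10@99] asks=[-]
After op 3 [order #3] limit_sell(price=97, qty=10): fills=#2x#3:3@104 #1x#3:7@99; bids=[#1:3@99] asks=[-]
After op 4 [order #4] limit_sell(price=98, qty=7): fills=#1x#4:3@99; bids=[-] asks=[#4:4@98]
After op 5 cancel(order #2): fills=none; bids=[-] asks=[#4:4@98]
After op 6 [order #5] limit_buy(price=98, qty=1): fills=#5x#4:1@98; bids=[-] asks=[#4:3@98]
After op 7 [order #6] limit_buy(price=104, qty=1): fills=#6x#4:1@98; bids=[-] asks=[#4:2@98]
After op 8 cancel(order #4): fills=none; bids=[-] asks=[-]
After op 9 [order #7] limit_buy(price=95, qty=5): fills=none; bids=[#7:5@95] asks=[-]

Answer: 3@99,1@98,1@98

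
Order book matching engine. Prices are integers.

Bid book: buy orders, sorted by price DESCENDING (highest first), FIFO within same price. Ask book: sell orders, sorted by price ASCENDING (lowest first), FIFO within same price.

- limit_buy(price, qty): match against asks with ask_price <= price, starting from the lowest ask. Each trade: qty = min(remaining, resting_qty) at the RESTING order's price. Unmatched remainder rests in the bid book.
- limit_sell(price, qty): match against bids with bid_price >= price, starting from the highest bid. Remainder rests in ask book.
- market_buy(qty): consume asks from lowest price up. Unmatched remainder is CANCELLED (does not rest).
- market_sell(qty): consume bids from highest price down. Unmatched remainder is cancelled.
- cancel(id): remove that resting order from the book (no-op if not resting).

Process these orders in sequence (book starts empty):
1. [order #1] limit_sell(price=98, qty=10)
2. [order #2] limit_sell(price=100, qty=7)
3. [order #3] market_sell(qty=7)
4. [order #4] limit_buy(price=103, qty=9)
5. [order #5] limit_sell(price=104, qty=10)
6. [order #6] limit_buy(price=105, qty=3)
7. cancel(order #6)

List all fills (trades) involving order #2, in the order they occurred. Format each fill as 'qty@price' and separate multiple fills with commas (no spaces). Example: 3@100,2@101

After op 1 [order #1] limit_sell(price=98, qty=10): fills=none; bids=[-] asks=[#1:10@98]
After op 2 [order #2] limit_sell(price=100, qty=7): fills=none; bids=[-] asks=[#1:10@98 #2:7@100]
After op 3 [order #3] market_sell(qty=7): fills=none; bids=[-] asks=[#1:10@98 #2:7@100]
After op 4 [order #4] limit_buy(price=103, qty=9): fills=#4x#1:9@98; bids=[-] asks=[#1:1@98 #2:7@100]
After op 5 [order #5] limit_sell(price=104, qty=10): fills=none; bids=[-] asks=[#1:1@98 #2:7@100 #5:10@104]
After op 6 [order #6] limit_buy(price=105, qty=3): fills=#6x#1:1@98 #6x#2:2@100; bids=[-] asks=[#2:5@100 #5:10@104]
After op 7 cancel(order #6): fills=none; bids=[-] asks=[#2:5@100 #5:10@104]

Answer: 2@100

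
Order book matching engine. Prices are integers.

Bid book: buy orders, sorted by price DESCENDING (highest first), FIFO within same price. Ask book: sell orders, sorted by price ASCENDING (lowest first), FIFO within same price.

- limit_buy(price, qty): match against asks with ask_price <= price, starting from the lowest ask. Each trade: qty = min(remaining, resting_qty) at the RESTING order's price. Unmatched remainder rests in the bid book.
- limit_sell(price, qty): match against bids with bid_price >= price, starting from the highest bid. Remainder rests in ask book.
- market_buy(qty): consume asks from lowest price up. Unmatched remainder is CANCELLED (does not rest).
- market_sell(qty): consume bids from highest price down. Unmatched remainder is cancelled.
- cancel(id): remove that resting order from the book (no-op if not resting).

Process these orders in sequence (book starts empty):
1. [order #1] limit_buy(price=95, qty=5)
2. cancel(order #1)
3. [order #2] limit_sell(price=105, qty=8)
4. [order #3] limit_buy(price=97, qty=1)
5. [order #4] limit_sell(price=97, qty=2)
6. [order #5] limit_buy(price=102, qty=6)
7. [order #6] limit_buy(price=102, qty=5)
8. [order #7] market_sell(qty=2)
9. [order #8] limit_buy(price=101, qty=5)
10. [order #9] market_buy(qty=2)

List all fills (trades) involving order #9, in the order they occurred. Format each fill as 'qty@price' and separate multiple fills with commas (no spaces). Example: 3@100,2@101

After op 1 [order #1] limit_buy(price=95, qty=5): fills=none; bids=[#1:5@95] asks=[-]
After op 2 cancel(order #1): fills=none; bids=[-] asks=[-]
After op 3 [order #2] limit_sell(price=105, qty=8): fills=none; bids=[-] asks=[#2:8@105]
After op 4 [order #3] limit_buy(price=97, qty=1): fills=none; bids=[#3:1@97] asks=[#2:8@105]
After op 5 [order #4] limit_sell(price=97, qty=2): fills=#3x#4:1@97; bids=[-] asks=[#4:1@97 #2:8@105]
After op 6 [order #5] limit_buy(price=102, qty=6): fills=#5x#4:1@97; bids=[#5:5@102] asks=[#2:8@105]
After op 7 [order #6] limit_buy(price=102, qty=5): fills=none; bids=[#5:5@102 #6:5@102] asks=[#2:8@105]
After op 8 [order #7] market_sell(qty=2): fills=#5x#7:2@102; bids=[#5:3@102 #6:5@102] asks=[#2:8@105]
After op 9 [order #8] limit_buy(price=101, qty=5): fills=none; bids=[#5:3@102 #6:5@102 #8:5@101] asks=[#2:8@105]
After op 10 [order #9] market_buy(qty=2): fills=#9x#2:2@105; bids=[#5:3@102 #6:5@102 #8:5@101] asks=[#2:6@105]

Answer: 2@105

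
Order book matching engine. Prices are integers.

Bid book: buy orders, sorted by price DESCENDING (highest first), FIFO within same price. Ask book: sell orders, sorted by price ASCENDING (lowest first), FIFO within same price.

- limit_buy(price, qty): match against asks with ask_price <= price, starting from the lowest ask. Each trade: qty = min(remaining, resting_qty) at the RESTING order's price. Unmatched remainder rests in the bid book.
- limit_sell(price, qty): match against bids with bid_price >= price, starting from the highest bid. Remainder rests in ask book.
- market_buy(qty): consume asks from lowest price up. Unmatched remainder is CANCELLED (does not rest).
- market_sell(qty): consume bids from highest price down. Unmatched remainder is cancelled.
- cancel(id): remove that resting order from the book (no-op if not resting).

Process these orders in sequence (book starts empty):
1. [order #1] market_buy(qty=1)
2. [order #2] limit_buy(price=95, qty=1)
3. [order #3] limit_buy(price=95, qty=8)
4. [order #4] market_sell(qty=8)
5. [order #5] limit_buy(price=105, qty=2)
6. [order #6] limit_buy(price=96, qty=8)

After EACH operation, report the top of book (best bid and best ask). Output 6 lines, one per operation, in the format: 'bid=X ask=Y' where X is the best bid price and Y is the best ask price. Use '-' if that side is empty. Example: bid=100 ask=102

After op 1 [order #1] market_buy(qty=1): fills=none; bids=[-] asks=[-]
After op 2 [order #2] limit_buy(price=95, qty=1): fills=none; bids=[#2:1@95] asks=[-]
After op 3 [order #3] limit_buy(price=95, qty=8): fills=none; bids=[#2:1@95 #3:8@95] asks=[-]
After op 4 [order #4] market_sell(qty=8): fills=#2x#4:1@95 #3x#4:7@95; bids=[#3:1@95] asks=[-]
After op 5 [order #5] limit_buy(price=105, qty=2): fills=none; bids=[#5:2@105 #3:1@95] asks=[-]
After op 6 [order #6] limit_buy(price=96, qty=8): fills=none; bids=[#5:2@105 #6:8@96 #3:1@95] asks=[-]

Answer: bid=- ask=-
bid=95 ask=-
bid=95 ask=-
bid=95 ask=-
bid=105 ask=-
bid=105 ask=-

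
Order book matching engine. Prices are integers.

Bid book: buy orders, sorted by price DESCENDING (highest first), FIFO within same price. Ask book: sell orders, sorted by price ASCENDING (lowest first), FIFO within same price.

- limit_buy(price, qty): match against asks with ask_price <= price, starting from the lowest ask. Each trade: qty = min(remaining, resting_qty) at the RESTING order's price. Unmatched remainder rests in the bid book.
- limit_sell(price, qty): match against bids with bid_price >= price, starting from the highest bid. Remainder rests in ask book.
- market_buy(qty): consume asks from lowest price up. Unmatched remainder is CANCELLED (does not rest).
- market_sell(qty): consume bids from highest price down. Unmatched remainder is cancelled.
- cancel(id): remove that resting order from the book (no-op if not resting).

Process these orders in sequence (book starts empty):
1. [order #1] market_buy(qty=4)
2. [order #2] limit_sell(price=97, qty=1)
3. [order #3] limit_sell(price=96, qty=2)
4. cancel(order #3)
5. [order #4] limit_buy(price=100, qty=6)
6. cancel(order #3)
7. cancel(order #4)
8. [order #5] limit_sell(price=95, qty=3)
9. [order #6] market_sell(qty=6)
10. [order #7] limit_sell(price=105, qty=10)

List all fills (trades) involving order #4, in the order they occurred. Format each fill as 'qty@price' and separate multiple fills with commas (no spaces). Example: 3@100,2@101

Answer: 1@97

Derivation:
After op 1 [order #1] market_buy(qty=4): fills=none; bids=[-] asks=[-]
After op 2 [order #2] limit_sell(price=97, qty=1): fills=none; bids=[-] asks=[#2:1@97]
After op 3 [order #3] limit_sell(price=96, qty=2): fills=none; bids=[-] asks=[#3:2@96 #2:1@97]
After op 4 cancel(order #3): fills=none; bids=[-] asks=[#2:1@97]
After op 5 [order #4] limit_buy(price=100, qty=6): fills=#4x#2:1@97; bids=[#4:5@100] asks=[-]
After op 6 cancel(order #3): fills=none; bids=[#4:5@100] asks=[-]
After op 7 cancel(order #4): fills=none; bids=[-] asks=[-]
After op 8 [order #5] limit_sell(price=95, qty=3): fills=none; bids=[-] asks=[#5:3@95]
After op 9 [order #6] market_sell(qty=6): fills=none; bids=[-] asks=[#5:3@95]
After op 10 [order #7] limit_sell(price=105, qty=10): fills=none; bids=[-] asks=[#5:3@95 #7:10@105]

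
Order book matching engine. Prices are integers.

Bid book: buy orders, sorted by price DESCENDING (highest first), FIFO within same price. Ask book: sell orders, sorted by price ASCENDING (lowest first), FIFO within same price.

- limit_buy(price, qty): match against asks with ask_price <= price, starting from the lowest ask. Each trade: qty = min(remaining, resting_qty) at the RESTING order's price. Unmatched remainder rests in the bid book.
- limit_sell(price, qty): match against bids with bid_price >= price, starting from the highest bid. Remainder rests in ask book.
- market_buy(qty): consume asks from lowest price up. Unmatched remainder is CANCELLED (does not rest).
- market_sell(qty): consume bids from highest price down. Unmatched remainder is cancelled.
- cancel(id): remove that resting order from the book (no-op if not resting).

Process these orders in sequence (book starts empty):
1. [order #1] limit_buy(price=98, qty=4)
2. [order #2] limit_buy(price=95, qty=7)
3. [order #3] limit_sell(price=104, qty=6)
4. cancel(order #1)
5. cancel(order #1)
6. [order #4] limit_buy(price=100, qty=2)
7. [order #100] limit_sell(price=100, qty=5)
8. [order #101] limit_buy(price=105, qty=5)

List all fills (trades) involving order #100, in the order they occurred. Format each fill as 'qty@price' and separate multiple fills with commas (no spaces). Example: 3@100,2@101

After op 1 [order #1] limit_buy(price=98, qty=4): fills=none; bids=[#1:4@98] asks=[-]
After op 2 [order #2] limit_buy(price=95, qty=7): fills=none; bids=[#1:4@98 #2:7@95] asks=[-]
After op 3 [order #3] limit_sell(price=104, qty=6): fills=none; bids=[#1:4@98 #2:7@95] asks=[#3:6@104]
After op 4 cancel(order #1): fills=none; bids=[#2:7@95] asks=[#3:6@104]
After op 5 cancel(order #1): fills=none; bids=[#2:7@95] asks=[#3:6@104]
After op 6 [order #4] limit_buy(price=100, qty=2): fills=none; bids=[#4:2@100 #2:7@95] asks=[#3:6@104]
After op 7 [order #100] limit_sell(price=100, qty=5): fills=#4x#100:2@100; bids=[#2:7@95] asks=[#100:3@100 #3:6@104]
After op 8 [order #101] limit_buy(price=105, qty=5): fills=#101x#100:3@100 #101x#3:2@104; bids=[#2:7@95] asks=[#3:4@104]

Answer: 2@100,3@100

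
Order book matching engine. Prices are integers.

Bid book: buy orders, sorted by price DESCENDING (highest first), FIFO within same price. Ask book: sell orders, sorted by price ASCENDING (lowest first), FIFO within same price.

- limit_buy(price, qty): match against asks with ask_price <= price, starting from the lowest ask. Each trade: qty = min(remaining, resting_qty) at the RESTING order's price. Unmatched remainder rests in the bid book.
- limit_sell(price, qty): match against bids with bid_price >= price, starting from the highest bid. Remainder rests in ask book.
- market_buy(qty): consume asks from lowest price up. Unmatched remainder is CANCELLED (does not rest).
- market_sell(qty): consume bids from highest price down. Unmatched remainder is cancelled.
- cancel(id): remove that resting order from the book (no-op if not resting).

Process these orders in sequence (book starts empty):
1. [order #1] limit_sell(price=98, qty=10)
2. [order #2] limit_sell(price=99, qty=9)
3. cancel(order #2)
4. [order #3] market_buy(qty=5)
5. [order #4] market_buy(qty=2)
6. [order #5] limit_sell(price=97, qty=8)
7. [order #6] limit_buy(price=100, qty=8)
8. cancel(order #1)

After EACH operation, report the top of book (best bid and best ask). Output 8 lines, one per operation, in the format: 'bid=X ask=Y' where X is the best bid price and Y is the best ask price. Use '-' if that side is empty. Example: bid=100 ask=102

After op 1 [order #1] limit_sell(price=98, qty=10): fills=none; bids=[-] asks=[#1:10@98]
After op 2 [order #2] limit_sell(price=99, qty=9): fills=none; bids=[-] asks=[#1:10@98 #2:9@99]
After op 3 cancel(order #2): fills=none; bids=[-] asks=[#1:10@98]
After op 4 [order #3] market_buy(qty=5): fills=#3x#1:5@98; bids=[-] asks=[#1:5@98]
After op 5 [order #4] market_buy(qty=2): fills=#4x#1:2@98; bids=[-] asks=[#1:3@98]
After op 6 [order #5] limit_sell(price=97, qty=8): fills=none; bids=[-] asks=[#5:8@97 #1:3@98]
After op 7 [order #6] limit_buy(price=100, qty=8): fills=#6x#5:8@97; bids=[-] asks=[#1:3@98]
After op 8 cancel(order #1): fills=none; bids=[-] asks=[-]

Answer: bid=- ask=98
bid=- ask=98
bid=- ask=98
bid=- ask=98
bid=- ask=98
bid=- ask=97
bid=- ask=98
bid=- ask=-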